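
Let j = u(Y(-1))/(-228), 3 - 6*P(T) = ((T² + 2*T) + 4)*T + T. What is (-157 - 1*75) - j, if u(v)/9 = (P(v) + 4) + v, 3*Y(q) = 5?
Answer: -951629/4104 ≈ -231.88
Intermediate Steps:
P(T) = ½ - T/6 - T*(4 + T² + 2*T)/6 (P(T) = ½ - (((T² + 2*T) + 4)*T + T)/6 = ½ - ((4 + T² + 2*T)*T + T)/6 = ½ - (T*(4 + T² + 2*T) + T)/6 = ½ - (T + T*(4 + T² + 2*T))/6 = ½ + (-T/6 - T*(4 + T² + 2*T)/6) = ½ - T/6 - T*(4 + T² + 2*T)/6)
Y(q) = 5/3 (Y(q) = (⅓)*5 = 5/3)
u(v) = 81/2 - 3*v² - 3*v³/2 + 3*v/2 (u(v) = 9*(((½ - 5*v/6 - v²/3 - v³/6) + 4) + v) = 9*((9/2 - 5*v/6 - v²/3 - v³/6) + v) = 9*(9/2 - v²/3 - v³/6 + v/6) = 81/2 - 3*v² - 3*v³/2 + 3*v/2)
j = -499/4104 (j = (81/2 - 3*(5/3)² - 3*(5/3)³/2 + (3/2)*(5/3))/(-228) = (81/2 - 3*25/9 - 3/2*125/27 + 5/2)*(-1/228) = (81/2 - 25/3 - 125/18 + 5/2)*(-1/228) = (499/18)*(-1/228) = -499/4104 ≈ -0.12159)
(-157 - 1*75) - j = (-157 - 1*75) - 1*(-499/4104) = (-157 - 75) + 499/4104 = -232 + 499/4104 = -951629/4104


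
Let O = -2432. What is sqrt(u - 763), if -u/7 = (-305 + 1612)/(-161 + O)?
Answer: 7*I*sqrt(104212670)/2593 ≈ 27.559*I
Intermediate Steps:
u = 9149/2593 (u = -7*(-305 + 1612)/(-161 - 2432) = -9149/(-2593) = -9149*(-1)/2593 = -7*(-1307/2593) = 9149/2593 ≈ 3.5283)
sqrt(u - 763) = sqrt(9149/2593 - 763) = sqrt(-1969310/2593) = 7*I*sqrt(104212670)/2593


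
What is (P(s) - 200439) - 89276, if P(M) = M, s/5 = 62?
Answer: -289405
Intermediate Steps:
s = 310 (s = 5*62 = 310)
(P(s) - 200439) - 89276 = (310 - 200439) - 89276 = -200129 - 89276 = -289405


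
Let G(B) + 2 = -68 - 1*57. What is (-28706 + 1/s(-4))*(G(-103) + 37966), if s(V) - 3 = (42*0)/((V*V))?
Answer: -1086193721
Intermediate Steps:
G(B) = -127 (G(B) = -2 + (-68 - 1*57) = -2 + (-68 - 57) = -2 - 125 = -127)
s(V) = 3 (s(V) = 3 + (42*0)/((V*V)) = 3 + 0/(V**2) = 3 + 0/V**2 = 3 + 0 = 3)
(-28706 + 1/s(-4))*(G(-103) + 37966) = (-28706 + 1/3)*(-127 + 37966) = (-28706 + 1/3)*37839 = -86117/3*37839 = -1086193721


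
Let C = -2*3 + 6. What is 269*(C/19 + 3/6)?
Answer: 269/2 ≈ 134.50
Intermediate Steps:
C = 0 (C = -6 + 6 = 0)
269*(C/19 + 3/6) = 269*(0/19 + 3/6) = 269*(0*(1/19) + 3*(⅙)) = 269*(0 + ½) = 269*(½) = 269/2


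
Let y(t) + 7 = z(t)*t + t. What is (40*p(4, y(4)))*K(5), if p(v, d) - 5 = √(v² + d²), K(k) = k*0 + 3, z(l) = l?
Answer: 600 + 120*√185 ≈ 2232.2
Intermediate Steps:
y(t) = -7 + t + t² (y(t) = -7 + (t*t + t) = -7 + (t² + t) = -7 + (t + t²) = -7 + t + t²)
K(k) = 3 (K(k) = 0 + 3 = 3)
p(v, d) = 5 + √(d² + v²) (p(v, d) = 5 + √(v² + d²) = 5 + √(d² + v²))
(40*p(4, y(4)))*K(5) = (40*(5 + √((-7 + 4 + 4²)² + 4²)))*3 = (40*(5 + √((-7 + 4 + 16)² + 16)))*3 = (40*(5 + √(13² + 16)))*3 = (40*(5 + √(169 + 16)))*3 = (40*(5 + √185))*3 = (200 + 40*√185)*3 = 600 + 120*√185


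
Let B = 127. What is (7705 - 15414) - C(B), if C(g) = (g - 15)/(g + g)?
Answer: -979099/127 ≈ -7709.4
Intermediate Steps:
C(g) = (-15 + g)/(2*g) (C(g) = (-15 + g)/((2*g)) = (-15 + g)*(1/(2*g)) = (-15 + g)/(2*g))
(7705 - 15414) - C(B) = (7705 - 15414) - (-15 + 127)/(2*127) = -7709 - 112/(2*127) = -7709 - 1*56/127 = -7709 - 56/127 = -979099/127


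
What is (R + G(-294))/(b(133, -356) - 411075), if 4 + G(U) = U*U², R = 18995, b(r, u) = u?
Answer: 25393193/411431 ≈ 61.719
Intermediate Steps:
G(U) = -4 + U³ (G(U) = -4 + U*U² = -4 + U³)
(R + G(-294))/(b(133, -356) - 411075) = (18995 + (-4 + (-294)³))/(-356 - 411075) = (18995 + (-4 - 25412184))/(-411431) = (18995 - 25412188)*(-1/411431) = -25393193*(-1/411431) = 25393193/411431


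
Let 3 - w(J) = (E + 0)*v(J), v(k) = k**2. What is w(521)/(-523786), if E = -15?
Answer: -2035809/261893 ≈ -7.7734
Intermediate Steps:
w(J) = 3 + 15*J**2 (w(J) = 3 - (-15 + 0)*J**2 = 3 - (-15)*J**2 = 3 + 15*J**2)
w(521)/(-523786) = (3 + 15*521**2)/(-523786) = (3 + 15*271441)*(-1/523786) = (3 + 4071615)*(-1/523786) = 4071618*(-1/523786) = -2035809/261893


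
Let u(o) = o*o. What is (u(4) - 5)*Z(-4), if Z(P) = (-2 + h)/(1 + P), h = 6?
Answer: -44/3 ≈ -14.667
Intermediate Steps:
Z(P) = 4/(1 + P) (Z(P) = (-2 + 6)/(1 + P) = 4/(1 + P))
u(o) = o**2
(u(4) - 5)*Z(-4) = (4**2 - 5)*(4/(1 - 4)) = (16 - 5)*(4/(-3)) = 11*(4*(-1/3)) = 11*(-4/3) = -44/3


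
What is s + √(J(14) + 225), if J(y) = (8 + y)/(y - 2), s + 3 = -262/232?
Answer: -479/116 + √8166/6 ≈ 10.932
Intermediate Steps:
s = -479/116 (s = -3 - 262/232 = -3 - 262*1/232 = -3 - 131/116 = -479/116 ≈ -4.1293)
J(y) = (8 + y)/(-2 + y)
s + √(J(14) + 225) = -479/116 + √((8 + 14)/(-2 + 14) + 225) = -479/116 + √(22/12 + 225) = -479/116 + √((1/12)*22 + 225) = -479/116 + √(11/6 + 225) = -479/116 + √(1361/6) = -479/116 + √8166/6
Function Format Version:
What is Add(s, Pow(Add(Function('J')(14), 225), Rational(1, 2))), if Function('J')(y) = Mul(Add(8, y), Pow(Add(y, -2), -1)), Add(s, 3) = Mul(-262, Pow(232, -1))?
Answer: Add(Rational(-479, 116), Mul(Rational(1, 6), Pow(8166, Rational(1, 2)))) ≈ 10.932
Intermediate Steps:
s = Rational(-479, 116) (s = Add(-3, Mul(-262, Pow(232, -1))) = Add(-3, Mul(-262, Rational(1, 232))) = Add(-3, Rational(-131, 116)) = Rational(-479, 116) ≈ -4.1293)
Function('J')(y) = Mul(Pow(Add(-2, y), -1), Add(8, y)) (Function('J')(y) = Mul(Add(8, y), Pow(Add(-2, y), -1)) = Mul(Pow(Add(-2, y), -1), Add(8, y)))
Add(s, Pow(Add(Function('J')(14), 225), Rational(1, 2))) = Add(Rational(-479, 116), Pow(Add(Mul(Pow(Add(-2, 14), -1), Add(8, 14)), 225), Rational(1, 2))) = Add(Rational(-479, 116), Pow(Add(Mul(Pow(12, -1), 22), 225), Rational(1, 2))) = Add(Rational(-479, 116), Pow(Add(Mul(Rational(1, 12), 22), 225), Rational(1, 2))) = Add(Rational(-479, 116), Pow(Add(Rational(11, 6), 225), Rational(1, 2))) = Add(Rational(-479, 116), Pow(Rational(1361, 6), Rational(1, 2))) = Add(Rational(-479, 116), Mul(Rational(1, 6), Pow(8166, Rational(1, 2))))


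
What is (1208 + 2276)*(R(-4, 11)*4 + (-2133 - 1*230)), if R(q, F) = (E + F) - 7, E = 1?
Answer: -8163012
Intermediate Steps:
R(q, F) = -6 + F (R(q, F) = (1 + F) - 7 = -6 + F)
(1208 + 2276)*(R(-4, 11)*4 + (-2133 - 1*230)) = (1208 + 2276)*((-6 + 11)*4 + (-2133 - 1*230)) = 3484*(5*4 + (-2133 - 230)) = 3484*(20 - 2363) = 3484*(-2343) = -8163012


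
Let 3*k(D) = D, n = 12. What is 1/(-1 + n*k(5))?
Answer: 1/19 ≈ 0.052632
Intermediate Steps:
k(D) = D/3
1/(-1 + n*k(5)) = 1/(-1 + 12*((1/3)*5)) = 1/(-1 + 12*(5/3)) = 1/(-1 + 20) = 1/19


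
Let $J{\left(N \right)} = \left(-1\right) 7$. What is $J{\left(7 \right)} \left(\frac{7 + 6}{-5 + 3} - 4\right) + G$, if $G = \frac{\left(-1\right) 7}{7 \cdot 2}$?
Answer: $73$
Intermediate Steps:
$J{\left(N \right)} = -7$
$G = - \frac{1}{2}$ ($G = - \frac{7}{14} = \left(-7\right) \frac{1}{14} = - \frac{1}{2} \approx -0.5$)
$J{\left(7 \right)} \left(\frac{7 + 6}{-5 + 3} - 4\right) + G = - 7 \left(\frac{7 + 6}{-5 + 3} - 4\right) - \frac{1}{2} = - 7 \left(\frac{13}{-2} - 4\right) - \frac{1}{2} = - 7 \left(13 \left(- \frac{1}{2}\right) - 4\right) - \frac{1}{2} = - 7 \left(- \frac{13}{2} - 4\right) - \frac{1}{2} = \left(-7\right) \left(- \frac{21}{2}\right) - \frac{1}{2} = \frac{147}{2} - \frac{1}{2} = 73$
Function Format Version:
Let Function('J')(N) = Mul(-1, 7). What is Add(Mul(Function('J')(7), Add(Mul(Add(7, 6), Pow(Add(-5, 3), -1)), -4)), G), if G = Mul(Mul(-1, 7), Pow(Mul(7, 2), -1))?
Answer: 73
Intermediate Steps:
Function('J')(N) = -7
G = Rational(-1, 2) (G = Mul(-7, Pow(14, -1)) = Mul(-7, Rational(1, 14)) = Rational(-1, 2) ≈ -0.50000)
Add(Mul(Function('J')(7), Add(Mul(Add(7, 6), Pow(Add(-5, 3), -1)), -4)), G) = Add(Mul(-7, Add(Mul(Add(7, 6), Pow(Add(-5, 3), -1)), -4)), Rational(-1, 2)) = Add(Mul(-7, Add(Mul(13, Pow(-2, -1)), -4)), Rational(-1, 2)) = Add(Mul(-7, Add(Mul(13, Rational(-1, 2)), -4)), Rational(-1, 2)) = Add(Mul(-7, Add(Rational(-13, 2), -4)), Rational(-1, 2)) = Add(Mul(-7, Rational(-21, 2)), Rational(-1, 2)) = Add(Rational(147, 2), Rational(-1, 2)) = 73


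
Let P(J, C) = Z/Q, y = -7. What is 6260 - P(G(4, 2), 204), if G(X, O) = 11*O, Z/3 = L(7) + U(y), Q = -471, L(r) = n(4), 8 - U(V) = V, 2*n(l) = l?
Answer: 982837/157 ≈ 6260.1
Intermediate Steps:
n(l) = l/2
U(V) = 8 - V
L(r) = 2 (L(r) = (½)*4 = 2)
Z = 51 (Z = 3*(2 + (8 - 1*(-7))) = 3*(2 + (8 + 7)) = 3*(2 + 15) = 3*17 = 51)
P(J, C) = -17/157 (P(J, C) = 51/(-471) = 51*(-1/471) = -17/157)
6260 - P(G(4, 2), 204) = 6260 - 1*(-17/157) = 6260 + 17/157 = 982837/157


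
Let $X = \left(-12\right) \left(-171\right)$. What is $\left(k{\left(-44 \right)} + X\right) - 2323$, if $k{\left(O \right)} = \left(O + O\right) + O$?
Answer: $-403$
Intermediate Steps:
$X = 2052$
$k{\left(O \right)} = 3 O$ ($k{\left(O \right)} = 2 O + O = 3 O$)
$\left(k{\left(-44 \right)} + X\right) - 2323 = \left(3 \left(-44\right) + 2052\right) - 2323 = \left(-132 + 2052\right) - 2323 = 1920 - 2323 = -403$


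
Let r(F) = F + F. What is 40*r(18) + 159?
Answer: 1599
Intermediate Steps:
r(F) = 2*F
40*r(18) + 159 = 40*(2*18) + 159 = 40*36 + 159 = 1440 + 159 = 1599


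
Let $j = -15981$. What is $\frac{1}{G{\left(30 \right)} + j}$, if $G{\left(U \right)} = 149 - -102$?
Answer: $- \frac{1}{15730} \approx -6.3573 \cdot 10^{-5}$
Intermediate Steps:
$G{\left(U \right)} = 251$ ($G{\left(U \right)} = 149 + 102 = 251$)
$\frac{1}{G{\left(30 \right)} + j} = \frac{1}{251 - 15981} = \frac{1}{-15730} = - \frac{1}{15730}$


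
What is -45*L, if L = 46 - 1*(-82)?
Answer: -5760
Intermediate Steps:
L = 128 (L = 46 + 82 = 128)
-45*L = -45*128 = -5760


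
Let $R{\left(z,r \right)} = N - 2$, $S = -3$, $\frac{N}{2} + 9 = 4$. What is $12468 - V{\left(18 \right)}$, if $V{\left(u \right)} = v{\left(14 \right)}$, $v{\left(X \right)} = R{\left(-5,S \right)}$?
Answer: $12480$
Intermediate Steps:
$N = -10$ ($N = -18 + 2 \cdot 4 = -18 + 8 = -10$)
$R{\left(z,r \right)} = -12$ ($R{\left(z,r \right)} = -10 - 2 = -12$)
$v{\left(X \right)} = -12$
$V{\left(u \right)} = -12$
$12468 - V{\left(18 \right)} = 12468 - -12 = 12468 + 12 = 12480$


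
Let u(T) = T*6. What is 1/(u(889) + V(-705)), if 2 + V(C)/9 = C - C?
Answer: 1/5316 ≈ 0.00018811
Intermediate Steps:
V(C) = -18 (V(C) = -18 + 9*(C - C) = -18 + 9*0 = -18 + 0 = -18)
u(T) = 6*T
1/(u(889) + V(-705)) = 1/(6*889 - 18) = 1/(5334 - 18) = 1/5316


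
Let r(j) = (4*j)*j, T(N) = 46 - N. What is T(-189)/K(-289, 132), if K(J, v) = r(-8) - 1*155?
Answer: 235/101 ≈ 2.3267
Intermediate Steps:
r(j) = 4*j²
K(J, v) = 101 (K(J, v) = 4*(-8)² - 1*155 = 4*64 - 155 = 256 - 155 = 101)
T(-189)/K(-289, 132) = (46 - 1*(-189))/101 = (46 + 189)*(1/101) = 235*(1/101) = 235/101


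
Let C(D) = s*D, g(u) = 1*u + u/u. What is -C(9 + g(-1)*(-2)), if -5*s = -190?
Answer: -342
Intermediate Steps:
g(u) = 1 + u (g(u) = u + 1 = 1 + u)
s = 38 (s = -⅕*(-190) = 38)
C(D) = 38*D
-C(9 + g(-1)*(-2)) = -38*(9 + (1 - 1)*(-2)) = -38*(9 + 0*(-2)) = -38*(9 + 0) = -38*9 = -1*342 = -342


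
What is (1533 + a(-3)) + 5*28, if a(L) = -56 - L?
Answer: 1620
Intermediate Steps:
(1533 + a(-3)) + 5*28 = (1533 + (-56 - 1*(-3))) + 5*28 = (1533 + (-56 + 3)) + 140 = (1533 - 53) + 140 = 1480 + 140 = 1620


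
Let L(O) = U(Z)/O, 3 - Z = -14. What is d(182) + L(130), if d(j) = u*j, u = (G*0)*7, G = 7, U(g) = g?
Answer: 17/130 ≈ 0.13077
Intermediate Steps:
Z = 17 (Z = 3 - 1*(-14) = 3 + 14 = 17)
L(O) = 17/O
u = 0 (u = (7*0)*7 = 0*7 = 0)
d(j) = 0 (d(j) = 0*j = 0)
d(182) + L(130) = 0 + 17/130 = 17/130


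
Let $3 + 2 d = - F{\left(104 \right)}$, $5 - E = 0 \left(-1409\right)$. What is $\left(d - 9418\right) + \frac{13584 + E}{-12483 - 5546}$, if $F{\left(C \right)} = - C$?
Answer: $- \frac{337800493}{36058} \approx -9368.3$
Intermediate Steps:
$E = 5$ ($E = 5 - 0 \left(-1409\right) = 5 - 0 = 5 + 0 = 5$)
$d = \frac{101}{2}$ ($d = - \frac{3}{2} + \frac{\left(-1\right) \left(\left(-1\right) 104\right)}{2} = - \frac{3}{2} + \frac{\left(-1\right) \left(-104\right)}{2} = - \frac{3}{2} + \frac{1}{2} \cdot 104 = - \frac{3}{2} + 52 = \frac{101}{2} \approx 50.5$)
$\left(d - 9418\right) + \frac{13584 + E}{-12483 - 5546} = \left(\frac{101}{2} - 9418\right) + \frac{13584 + 5}{-12483 - 5546} = - \frac{18735}{2} + \frac{13589}{-18029} = - \frac{18735}{2} + 13589 \left(- \frac{1}{18029}\right) = - \frac{18735}{2} - \frac{13589}{18029} = - \frac{337800493}{36058}$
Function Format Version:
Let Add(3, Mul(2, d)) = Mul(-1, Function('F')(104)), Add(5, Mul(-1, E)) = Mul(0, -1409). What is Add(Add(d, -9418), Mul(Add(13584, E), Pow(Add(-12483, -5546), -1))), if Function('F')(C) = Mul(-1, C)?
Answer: Rational(-337800493, 36058) ≈ -9368.3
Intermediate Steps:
E = 5 (E = Add(5, Mul(-1, Mul(0, -1409))) = Add(5, Mul(-1, 0)) = Add(5, 0) = 5)
d = Rational(101, 2) (d = Add(Rational(-3, 2), Mul(Rational(1, 2), Mul(-1, Mul(-1, 104)))) = Add(Rational(-3, 2), Mul(Rational(1, 2), Mul(-1, -104))) = Add(Rational(-3, 2), Mul(Rational(1, 2), 104)) = Add(Rational(-3, 2), 52) = Rational(101, 2) ≈ 50.500)
Add(Add(d, -9418), Mul(Add(13584, E), Pow(Add(-12483, -5546), -1))) = Add(Add(Rational(101, 2), -9418), Mul(Add(13584, 5), Pow(Add(-12483, -5546), -1))) = Add(Rational(-18735, 2), Mul(13589, Pow(-18029, -1))) = Add(Rational(-18735, 2), Mul(13589, Rational(-1, 18029))) = Add(Rational(-18735, 2), Rational(-13589, 18029)) = Rational(-337800493, 36058)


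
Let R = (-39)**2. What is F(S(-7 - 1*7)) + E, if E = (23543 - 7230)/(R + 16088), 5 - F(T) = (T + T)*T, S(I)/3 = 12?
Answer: -45538170/17609 ≈ -2586.1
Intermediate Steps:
S(I) = 36 (S(I) = 3*12 = 36)
F(T) = 5 - 2*T**2 (F(T) = 5 - (T + T)*T = 5 - 2*T*T = 5 - 2*T**2)
R = 1521
E = 16313/17609 (E = (23543 - 7230)/(1521 + 16088) = 16313/17609 ≈ 0.92640)
F(S(-7 - 1*7)) + E = (5 - 2*36**2) + 16313/17609 = (5 - 2*1296) + 16313/17609 = (5 - 2592) + 16313/17609 = -2587 + 16313/17609 = -45538170/17609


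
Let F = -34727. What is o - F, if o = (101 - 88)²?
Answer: 34896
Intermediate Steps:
o = 169 (o = 13² = 169)
o - F = 169 - 1*(-34727) = 169 + 34727 = 34896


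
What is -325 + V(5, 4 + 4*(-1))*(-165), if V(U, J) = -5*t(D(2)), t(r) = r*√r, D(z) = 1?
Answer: 500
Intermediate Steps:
t(r) = r^(3/2)
V(U, J) = -5 (V(U, J) = -5*1^(3/2) = -5*1 = -5)
-325 + V(5, 4 + 4*(-1))*(-165) = -325 - 5*(-165) = -325 + 825 = 500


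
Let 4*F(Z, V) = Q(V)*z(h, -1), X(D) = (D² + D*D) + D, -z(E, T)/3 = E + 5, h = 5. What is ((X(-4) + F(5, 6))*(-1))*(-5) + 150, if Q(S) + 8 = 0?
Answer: 590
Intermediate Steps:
Q(S) = -8 (Q(S) = -8 + 0 = -8)
z(E, T) = -15 - 3*E (z(E, T) = -3*(E + 5) = -3*(5 + E) = -15 - 3*E)
X(D) = D + 2*D² (X(D) = (D² + D²) + D = 2*D² + D = D + 2*D²)
F(Z, V) = 60 (F(Z, V) = (-8*(-15 - 3*5))/4 = (-8*(-15 - 15))/4 = (-8*(-30))/4 = (¼)*240 = 60)
((X(-4) + F(5, 6))*(-1))*(-5) + 150 = ((-4*(1 + 2*(-4)) + 60)*(-1))*(-5) + 150 = ((-4*(1 - 8) + 60)*(-1))*(-5) + 150 = ((-4*(-7) + 60)*(-1))*(-5) + 150 = ((28 + 60)*(-1))*(-5) + 150 = (88*(-1))*(-5) + 150 = -88*(-5) + 150 = 440 + 150 = 590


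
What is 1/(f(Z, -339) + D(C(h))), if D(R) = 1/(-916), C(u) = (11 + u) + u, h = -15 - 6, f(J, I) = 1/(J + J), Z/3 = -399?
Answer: -1096452/1655 ≈ -662.51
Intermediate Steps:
Z = -1197 (Z = 3*(-399) = -1197)
f(J, I) = 1/(2*J)
h = -21
C(u) = 11 + 2*u
D(R) = -1/916
1/(f(Z, -339) + D(C(h))) = 1/((1/2)/(-1197) - 1/916) = 1/((1/2)*(-1/1197) - 1/916) = 1/(-1/2394 - 1/916) = 1/(-1655/1096452) = -1096452/1655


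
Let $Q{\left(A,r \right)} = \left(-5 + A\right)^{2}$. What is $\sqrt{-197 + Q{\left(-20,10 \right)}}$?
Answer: $2 \sqrt{107} \approx 20.688$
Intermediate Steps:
$\sqrt{-197 + Q{\left(-20,10 \right)}} = \sqrt{-197 + \left(-5 - 20\right)^{2}} = \sqrt{-197 + \left(-25\right)^{2}} = \sqrt{-197 + 625} = \sqrt{428} = 2 \sqrt{107}$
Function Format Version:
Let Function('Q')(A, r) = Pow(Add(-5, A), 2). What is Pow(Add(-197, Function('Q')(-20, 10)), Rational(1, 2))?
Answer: Mul(2, Pow(107, Rational(1, 2))) ≈ 20.688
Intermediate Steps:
Pow(Add(-197, Function('Q')(-20, 10)), Rational(1, 2)) = Pow(Add(-197, Pow(Add(-5, -20), 2)), Rational(1, 2)) = Pow(Add(-197, Pow(-25, 2)), Rational(1, 2)) = Pow(Add(-197, 625), Rational(1, 2)) = Pow(428, Rational(1, 2)) = Mul(2, Pow(107, Rational(1, 2)))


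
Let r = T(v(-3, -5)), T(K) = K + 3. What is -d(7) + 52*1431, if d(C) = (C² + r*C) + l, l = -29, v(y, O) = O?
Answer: 74406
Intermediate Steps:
T(K) = 3 + K
r = -2 (r = 3 - 5 = -2)
d(C) = -29 + C² - 2*C (d(C) = (C² - 2*C) - 29 = -29 + C² - 2*C)
-d(7) + 52*1431 = -(-29 + 7² - 2*7) + 52*1431 = -(-29 + 49 - 14) + 74412 = -1*6 + 74412 = -6 + 74412 = 74406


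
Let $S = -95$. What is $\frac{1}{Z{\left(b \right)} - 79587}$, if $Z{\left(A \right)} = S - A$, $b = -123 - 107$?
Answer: $- \frac{1}{79452} \approx -1.2586 \cdot 10^{-5}$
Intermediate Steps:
$b = -230$
$Z{\left(A \right)} = -95 - A$
$\frac{1}{Z{\left(b \right)} - 79587} = \frac{1}{\left(-95 - -230\right) - 79587} = \frac{1}{\left(-95 + 230\right) - 79587} = \frac{1}{135 - 79587} = \frac{1}{-79452} = - \frac{1}{79452}$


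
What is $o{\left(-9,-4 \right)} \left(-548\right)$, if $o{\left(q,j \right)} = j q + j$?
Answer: $-17536$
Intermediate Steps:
$o{\left(q,j \right)} = j + j q$
$o{\left(-9,-4 \right)} \left(-548\right) = - 4 \left(1 - 9\right) \left(-548\right) = \left(-4\right) \left(-8\right) \left(-548\right) = 32 \left(-548\right) = -17536$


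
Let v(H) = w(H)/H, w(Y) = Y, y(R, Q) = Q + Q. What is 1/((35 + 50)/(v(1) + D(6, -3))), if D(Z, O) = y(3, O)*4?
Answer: -23/85 ≈ -0.27059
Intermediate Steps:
y(R, Q) = 2*Q
v(H) = 1 (v(H) = H/H = 1)
D(Z, O) = 8*O (D(Z, O) = (2*O)*4 = 8*O)
1/((35 + 50)/(v(1) + D(6, -3))) = 1/((35 + 50)/(1 + 8*(-3))) = 1/(85/(1 - 24)) = 1/(85/(-23)) = 1/(85*(-1/23)) = 1/(-85/23) = -23/85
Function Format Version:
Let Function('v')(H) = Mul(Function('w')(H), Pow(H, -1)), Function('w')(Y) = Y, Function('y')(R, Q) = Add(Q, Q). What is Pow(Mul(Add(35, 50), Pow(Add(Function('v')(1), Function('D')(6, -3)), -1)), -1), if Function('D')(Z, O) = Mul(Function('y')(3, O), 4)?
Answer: Rational(-23, 85) ≈ -0.27059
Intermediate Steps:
Function('y')(R, Q) = Mul(2, Q)
Function('v')(H) = 1 (Function('v')(H) = Mul(H, Pow(H, -1)) = 1)
Function('D')(Z, O) = Mul(8, O) (Function('D')(Z, O) = Mul(Mul(2, O), 4) = Mul(8, O))
Pow(Mul(Add(35, 50), Pow(Add(Function('v')(1), Function('D')(6, -3)), -1)), -1) = Pow(Mul(Add(35, 50), Pow(Add(1, Mul(8, -3)), -1)), -1) = Pow(Mul(85, Pow(Add(1, -24), -1)), -1) = Pow(Mul(85, Pow(-23, -1)), -1) = Pow(Mul(85, Rational(-1, 23)), -1) = Pow(Rational(-85, 23), -1) = Rational(-23, 85)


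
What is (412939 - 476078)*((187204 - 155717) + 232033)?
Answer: -16638389280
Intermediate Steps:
(412939 - 476078)*((187204 - 155717) + 232033) = -63139*(31487 + 232033) = -63139*263520 = -16638389280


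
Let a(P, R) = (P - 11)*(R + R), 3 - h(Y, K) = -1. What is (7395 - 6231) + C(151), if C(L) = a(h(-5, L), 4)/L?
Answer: 175708/151 ≈ 1163.6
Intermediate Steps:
h(Y, K) = 4 (h(Y, K) = 3 - 1*(-1) = 3 + 1 = 4)
a(P, R) = 2*R*(-11 + P) (a(P, R) = (-11 + P)*(2*R) = 2*R*(-11 + P))
C(L) = -56/L (C(L) = (2*4*(-11 + 4))/L = (2*4*(-7))/L = -56/L)
(7395 - 6231) + C(151) = (7395 - 6231) - 56/151 = 1164 - 56*1/151 = 1164 - 56/151 = 175708/151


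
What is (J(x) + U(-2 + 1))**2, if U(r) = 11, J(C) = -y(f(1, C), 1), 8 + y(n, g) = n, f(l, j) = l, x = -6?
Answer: 324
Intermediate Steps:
y(n, g) = -8 + n
J(C) = 7 (J(C) = -(-8 + 1) = -1*(-7) = 7)
(J(x) + U(-2 + 1))**2 = (7 + 11)**2 = 18**2 = 324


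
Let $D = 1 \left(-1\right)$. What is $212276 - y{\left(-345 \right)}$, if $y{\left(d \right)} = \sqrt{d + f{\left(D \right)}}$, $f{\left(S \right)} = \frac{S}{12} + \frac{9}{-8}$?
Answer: $212276 - \frac{i \sqrt{49854}}{12} \approx 2.1228 \cdot 10^{5} - 18.607 i$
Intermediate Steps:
$D = -1$
$f{\left(S \right)} = - \frac{9}{8} + \frac{S}{12}$ ($f{\left(S \right)} = S \frac{1}{12} + 9 \left(- \frac{1}{8}\right) = \frac{S}{12} - \frac{9}{8} = - \frac{9}{8} + \frac{S}{12}$)
$y{\left(d \right)} = \sqrt{- \frac{29}{24} + d}$ ($y{\left(d \right)} = \sqrt{d + \left(- \frac{9}{8} + \frac{1}{12} \left(-1\right)\right)} = \sqrt{d - \frac{29}{24}} = \sqrt{- \frac{29}{24} + d}$)
$212276 - y{\left(-345 \right)} = 212276 - \frac{\sqrt{-174 + 144 \left(-345\right)}}{12} = 212276 - \frac{\sqrt{-174 - 49680}}{12} = 212276 - \frac{\sqrt{-49854}}{12} = 212276 - \frac{i \sqrt{49854}}{12}$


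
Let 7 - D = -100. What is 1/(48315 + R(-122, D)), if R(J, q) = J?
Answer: 1/48193 ≈ 2.0750e-5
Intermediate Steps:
D = 107 (D = 7 - 1*(-100) = 7 + 100 = 107)
1/(48315 + R(-122, D)) = 1/(48315 - 122) = 1/48193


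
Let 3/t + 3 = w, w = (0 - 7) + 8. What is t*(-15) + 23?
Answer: 91/2 ≈ 45.500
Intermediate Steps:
w = 1 (w = -7 + 8 = 1)
t = -3/2 (t = 3/(-3 + 1) = 3/(-2) = 3*(-½) = -3/2 ≈ -1.5000)
t*(-15) + 23 = -3/2*(-15) + 23 = 45/2 + 23 = 91/2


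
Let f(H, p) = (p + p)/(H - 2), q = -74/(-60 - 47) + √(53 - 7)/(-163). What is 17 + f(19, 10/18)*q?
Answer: 279047/16371 - 10*√46/24939 ≈ 17.042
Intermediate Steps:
q = 74/107 - √46/163 (q = -74/(-107) + √46*(-1/163) = -74*(-1/107) - √46/163 = 74/107 - √46/163 ≈ 0.64998)
f(H, p) = 2*p/(-2 + H) (f(H, p) = (2*p)/(-2 + H) = 2*p/(-2 + H))
17 + f(19, 10/18)*q = 17 + (2*(10/18)/(-2 + 19))*(74/107 - √46/163) = 17 + (2*(10*(1/18))/17)*(74/107 - √46/163) = 17 + (2*(5/9)*(1/17))*(74/107 - √46/163) = 17 + 10*(74/107 - √46/163)/153 = 17 + (740/16371 - 10*√46/24939) = 279047/16371 - 10*√46/24939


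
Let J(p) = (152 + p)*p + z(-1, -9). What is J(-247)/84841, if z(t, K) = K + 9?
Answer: 23465/84841 ≈ 0.27658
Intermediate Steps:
z(t, K) = 9 + K
J(p) = p*(152 + p) (J(p) = (152 + p)*p + (9 - 9) = p*(152 + p) + 0 = p*(152 + p))
J(-247)/84841 = -247*(152 - 247)/84841 = -247*(-95)*(1/84841) = 23465*(1/84841) = 23465/84841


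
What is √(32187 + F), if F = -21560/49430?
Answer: √786422328455/4943 ≈ 179.41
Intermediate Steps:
F = -2156/4943 (F = -21560*1/49430 = -2156/4943 ≈ -0.43617)
√(32187 + F) = √(32187 - 2156/4943) = √(159098185/4943) = √786422328455/4943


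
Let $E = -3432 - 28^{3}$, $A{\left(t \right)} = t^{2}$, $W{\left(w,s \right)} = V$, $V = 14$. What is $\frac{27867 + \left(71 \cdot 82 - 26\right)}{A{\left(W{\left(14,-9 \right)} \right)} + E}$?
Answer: $- \frac{11221}{8396} \approx -1.3365$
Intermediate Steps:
$W{\left(w,s \right)} = 14$
$E = -25384$ ($E = -3432 - 21952 = -25384$)
$\frac{27867 + \left(71 \cdot 82 - 26\right)}{A{\left(W{\left(14,-9 \right)} \right)} + E} = \frac{27867 + \left(71 \cdot 82 - 26\right)}{14^{2} - 25384} = \frac{27867 + \left(5822 - 26\right)}{196 - 25384} = \frac{27867 + 5796}{-25188} = 33663 \left(- \frac{1}{25188}\right) = - \frac{11221}{8396}$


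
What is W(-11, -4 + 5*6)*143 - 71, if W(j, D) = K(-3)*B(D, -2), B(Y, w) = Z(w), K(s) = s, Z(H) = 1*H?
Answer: 787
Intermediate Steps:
Z(H) = H
B(Y, w) = w
W(j, D) = 6 (W(j, D) = -3*(-2) = 6)
W(-11, -4 + 5*6)*143 - 71 = 6*143 - 71 = 858 - 71 = 787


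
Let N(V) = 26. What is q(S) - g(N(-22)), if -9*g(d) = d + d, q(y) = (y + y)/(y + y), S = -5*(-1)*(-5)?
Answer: 61/9 ≈ 6.7778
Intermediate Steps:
S = -25 (S = 5*(-5) = -25)
q(y) = 1 (q(y) = (2*y)/((2*y)) = (2*y)*(1/(2*y)) = 1)
g(d) = -2*d/9 (g(d) = -(d + d)/9 = -2*d/9)
q(S) - g(N(-22)) = 1 - (-2)*26/9 = 1 - 1*(-52/9) = 1 + 52/9 = 61/9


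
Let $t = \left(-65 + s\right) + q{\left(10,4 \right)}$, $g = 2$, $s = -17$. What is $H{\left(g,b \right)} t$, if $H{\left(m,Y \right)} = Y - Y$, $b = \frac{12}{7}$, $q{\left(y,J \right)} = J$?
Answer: $0$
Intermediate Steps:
$b = \frac{12}{7}$ ($b = 12 \cdot \frac{1}{7} = \frac{12}{7} \approx 1.7143$)
$H{\left(m,Y \right)} = 0$
$t = -78$ ($t = \left(-65 - 17\right) + 4 = -82 + 4 = -78$)
$H{\left(g,b \right)} t = 0 \left(-78\right) = 0$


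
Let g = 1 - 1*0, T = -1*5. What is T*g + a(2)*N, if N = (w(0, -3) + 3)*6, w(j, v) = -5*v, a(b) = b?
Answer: 211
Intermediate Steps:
T = -5
g = 1 (g = 1 + 0 = 1)
N = 108 (N = (-5*(-3) + 3)*6 = (15 + 3)*6 = 18*6 = 108)
T*g + a(2)*N = -5*1 + 2*108 = -5 + 216 = 211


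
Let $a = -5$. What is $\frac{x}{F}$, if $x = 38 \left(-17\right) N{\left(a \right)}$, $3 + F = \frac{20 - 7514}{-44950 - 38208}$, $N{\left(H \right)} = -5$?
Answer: $- \frac{13430017}{12099} \approx -1110.0$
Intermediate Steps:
$F = - \frac{120990}{41579}$ ($F = -3 + \frac{20 - 7514}{-44950 - 38208} = -3 - \frac{7494}{-83158} = -3 - - \frac{3747}{41579} = -3 + \frac{3747}{41579} = - \frac{120990}{41579} \approx -2.9099$)
$x = 3230$ ($x = 38 \left(-17\right) \left(-5\right) = \left(-646\right) \left(-5\right) = 3230$)
$\frac{x}{F} = \frac{3230}{- \frac{120990}{41579}} = 3230 \left(- \frac{41579}{120990}\right) = - \frac{13430017}{12099}$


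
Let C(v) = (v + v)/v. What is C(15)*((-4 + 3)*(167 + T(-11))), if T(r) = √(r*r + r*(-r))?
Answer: -334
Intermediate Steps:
T(r) = 0 (T(r) = √(r² - r²) = √0 = 0)
C(v) = 2 (C(v) = (2*v)/v = 2)
C(15)*((-4 + 3)*(167 + T(-11))) = 2*((-4 + 3)*(167 + 0)) = 2*(-1*167) = 2*(-167) = -334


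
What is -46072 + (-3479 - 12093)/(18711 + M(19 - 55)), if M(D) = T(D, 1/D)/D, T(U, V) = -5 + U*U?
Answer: -30974996552/672305 ≈ -46073.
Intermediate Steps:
T(U, V) = -5 + U²
M(D) = (-5 + D²)/D
-46072 + (-3479 - 12093)/(18711 + M(19 - 55)) = -46072 + (-3479 - 12093)/(18711 + ((19 - 55) - 5/(19 - 55))) = -46072 - 15572/(18711 + (-36 - 5/(-36))) = -46072 - 15572/(18711 + (-36 - 5*(-1/36))) = -46072 - 15572/(18711 + (-36 + 5/36)) = -46072 - 15572/(18711 - 1291/36) = -46072 - 15572/672305/36 = -46072 - 15572*36/672305 = -46072 - 560592/672305 = -30974996552/672305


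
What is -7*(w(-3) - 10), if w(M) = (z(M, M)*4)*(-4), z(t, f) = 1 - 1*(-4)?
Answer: 630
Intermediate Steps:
z(t, f) = 5 (z(t, f) = 1 + 4 = 5)
w(M) = -80 (w(M) = (5*4)*(-4) = 20*(-4) = -80)
-7*(w(-3) - 10) = -7*(-80 - 10) = -7*(-90) = 630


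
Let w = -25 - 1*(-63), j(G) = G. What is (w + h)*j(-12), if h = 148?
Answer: -2232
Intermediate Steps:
w = 38 (w = -25 + 63 = 38)
(w + h)*j(-12) = (38 + 148)*(-12) = 186*(-12) = -2232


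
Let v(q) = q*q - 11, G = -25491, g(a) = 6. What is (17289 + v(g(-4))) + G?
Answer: -8177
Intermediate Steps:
v(q) = -11 + q**2 (v(q) = q**2 - 11 = -11 + q**2)
(17289 + v(g(-4))) + G = (17289 + (-11 + 6**2)) - 25491 = (17289 + (-11 + 36)) - 25491 = (17289 + 25) - 25491 = 17314 - 25491 = -8177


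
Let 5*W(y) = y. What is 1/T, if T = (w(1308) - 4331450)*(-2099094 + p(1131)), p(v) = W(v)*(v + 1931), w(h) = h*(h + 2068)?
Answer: -5/593234812584 ≈ -8.4284e-12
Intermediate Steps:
W(y) = y/5
w(h) = h*(2068 + h)
p(v) = v*(1931 + v)/5 (p(v) = (v/5)*(v + 1931) = (v/5)*(1931 + v) = v*(1931 + v)/5)
T = -593234812584/5 (T = (1308*(2068 + 1308) - 4331450)*(-2099094 + (⅕)*1131*(1931 + 1131)) = (1308*3376 - 4331450)*(-2099094 + (⅕)*1131*3062) = (4415808 - 4331450)*(-2099094 + 3463122/5) = 84358*(-7032348/5) = -593234812584/5 ≈ -1.1865e+11)
1/T = 1/(-593234812584/5) = -5/593234812584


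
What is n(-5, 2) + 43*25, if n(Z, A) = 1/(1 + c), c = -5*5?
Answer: 25799/24 ≈ 1075.0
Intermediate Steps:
c = -25
n(Z, A) = -1/24 (n(Z, A) = 1/(1 - 25) = 1/(-24) = -1/24)
n(-5, 2) + 43*25 = -1/24 + 43*25 = -1/24 + 1075 = 25799/24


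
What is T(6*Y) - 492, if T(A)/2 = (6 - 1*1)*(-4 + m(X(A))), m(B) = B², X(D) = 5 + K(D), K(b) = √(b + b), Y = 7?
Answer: 558 + 200*√21 ≈ 1474.5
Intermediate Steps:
K(b) = √2*√b (K(b) = √(2*b) = √2*√b)
X(D) = 5 + √2*√D
T(A) = -40 + 10*(5 + √2*√A)² (T(A) = 2*((6 - 1*1)*(-4 + (5 + √2*√A)²)) = 2*((6 - 1)*(-4 + (5 + √2*√A)²)) = 2*(5*(-4 + (5 + √2*√A)²)) = 2*(-20 + 5*(5 + √2*√A)²) = -40 + 10*(5 + √2*√A)²)
T(6*Y) - 492 = (-40 + 10*(5 + √2*√(6*7))²) - 492 = (-40 + 10*(5 + √2*√42)²) - 492 = (-40 + 10*(5 + 2*√21)²) - 492 = -532 + 10*(5 + 2*√21)²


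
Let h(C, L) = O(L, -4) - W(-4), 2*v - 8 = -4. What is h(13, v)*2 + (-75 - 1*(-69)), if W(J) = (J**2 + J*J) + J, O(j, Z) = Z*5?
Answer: -102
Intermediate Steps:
v = 2 (v = 4 + (1/2)*(-4) = 4 - 2 = 2)
O(j, Z) = 5*Z
W(J) = J + 2*J**2 (W(J) = (J**2 + J**2) + J = 2*J**2 + J = J + 2*J**2)
h(C, L) = -48 (h(C, L) = 5*(-4) - (-4)*(1 + 2*(-4)) = -20 - (-4)*(1 - 8) = -20 - (-4)*(-7) = -20 - 1*28 = -20 - 28 = -48)
h(13, v)*2 + (-75 - 1*(-69)) = -48*2 + (-75 - 1*(-69)) = -96 + (-75 + 69) = -96 - 6 = -102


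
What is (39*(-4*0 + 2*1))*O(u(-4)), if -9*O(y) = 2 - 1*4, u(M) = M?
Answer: 52/3 ≈ 17.333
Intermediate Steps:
O(y) = 2/9 (O(y) = -(2 - 1*4)/9 = -(2 - 4)/9 = -1/9*(-2) = 2/9)
(39*(-4*0 + 2*1))*O(u(-4)) = (39*(-4*0 + 2*1))*(2/9) = (39*(0 + 2))*(2/9) = (39*2)*(2/9) = 78*(2/9) = 52/3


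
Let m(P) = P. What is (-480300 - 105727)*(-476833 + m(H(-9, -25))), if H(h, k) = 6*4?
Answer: 279422947843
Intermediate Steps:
H(h, k) = 24
(-480300 - 105727)*(-476833 + m(H(-9, -25))) = (-480300 - 105727)*(-476833 + 24) = -586027*(-476809) = 279422947843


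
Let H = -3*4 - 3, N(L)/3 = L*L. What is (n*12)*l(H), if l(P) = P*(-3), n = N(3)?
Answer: 14580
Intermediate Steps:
N(L) = 3*L² (N(L) = 3*(L*L) = 3*L²)
n = 27 (n = 3*3² = 3*9 = 27)
H = -15 (H = -12 - 3 = -15)
l(P) = -3*P
(n*12)*l(H) = (27*12)*(-3*(-15)) = 324*45 = 14580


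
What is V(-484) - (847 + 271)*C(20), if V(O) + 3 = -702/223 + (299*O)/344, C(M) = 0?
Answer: -8185823/19178 ≈ -426.83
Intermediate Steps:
V(O) = -1371/223 + 299*O/344 (V(O) = -3 + (-702/223 + (299*O)/344) = -3 + (-702*1/223 + (299*O)*(1/344)) = -3 + (-702/223 + 299*O/344) = -1371/223 + 299*O/344)
V(-484) - (847 + 271)*C(20) = (-1371/223 + (299/344)*(-484)) - (847 + 271)*0 = (-1371/223 - 36179/86) - 1118*0 = -8185823/19178 - 1*0 = -8185823/19178 + 0 = -8185823/19178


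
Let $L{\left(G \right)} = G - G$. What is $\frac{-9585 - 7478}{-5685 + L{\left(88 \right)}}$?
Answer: $\frac{17063}{5685} \approx 3.0014$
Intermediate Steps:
$L{\left(G \right)} = 0$
$\frac{-9585 - 7478}{-5685 + L{\left(88 \right)}} = \frac{-9585 - 7478}{-5685 + 0} = - \frac{17063}{-5685} = \left(-17063\right) \left(- \frac{1}{5685}\right) = \frac{17063}{5685}$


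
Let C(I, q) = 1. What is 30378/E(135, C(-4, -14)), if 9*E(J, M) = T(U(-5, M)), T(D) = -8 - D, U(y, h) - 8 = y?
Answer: -273402/11 ≈ -24855.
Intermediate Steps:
U(y, h) = 8 + y
E(J, M) = -11/9 (E(J, M) = (-8 - (8 - 5))/9 = (-8 - 1*3)/9 = (-8 - 3)/9 = (1/9)*(-11) = -11/9)
30378/E(135, C(-4, -14)) = 30378/(-11/9) = 30378*(-9/11) = -273402/11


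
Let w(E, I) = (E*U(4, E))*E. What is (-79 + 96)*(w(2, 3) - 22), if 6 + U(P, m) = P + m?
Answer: -374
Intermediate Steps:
U(P, m) = -6 + P + m (U(P, m) = -6 + (P + m) = -6 + P + m)
w(E, I) = E²*(-2 + E) (w(E, I) = (E*(-6 + 4 + E))*E = (E*(-2 + E))*E = E²*(-2 + E))
(-79 + 96)*(w(2, 3) - 22) = (-79 + 96)*(2²*(-2 + 2) - 22) = 17*(4*0 - 22) = 17*(0 - 22) = 17*(-22) = -374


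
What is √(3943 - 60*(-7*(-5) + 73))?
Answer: I*√2537 ≈ 50.369*I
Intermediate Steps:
√(3943 - 60*(-7*(-5) + 73)) = √(3943 - 60*(35 + 73)) = √(3943 - 60*108) = √(3943 - 6480) = √(-2537) = I*√2537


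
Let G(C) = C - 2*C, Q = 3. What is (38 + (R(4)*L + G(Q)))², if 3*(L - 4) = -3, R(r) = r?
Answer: 2209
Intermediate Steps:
G(C) = -C
L = 3 (L = 4 + (⅓)*(-3) = 4 - 1 = 3)
(38 + (R(4)*L + G(Q)))² = (38 + (4*3 - 1*3))² = (38 + (12 - 3))² = (38 + 9)² = 47² = 2209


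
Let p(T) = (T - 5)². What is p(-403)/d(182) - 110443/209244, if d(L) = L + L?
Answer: 1242549713/2720172 ≈ 456.79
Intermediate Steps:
d(L) = 2*L
p(T) = (-5 + T)²
p(-403)/d(182) - 110443/209244 = (-5 - 403)²/((2*182)) - 110443/209244 = (-408)²/364 - 110443*1/209244 = 166464*(1/364) - 110443/209244 = 41616/91 - 110443/209244 = 1242549713/2720172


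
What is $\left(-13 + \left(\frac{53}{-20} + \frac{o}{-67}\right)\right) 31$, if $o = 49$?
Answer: $- \frac{680481}{1340} \approx -507.82$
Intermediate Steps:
$\left(-13 + \left(\frac{53}{-20} + \frac{o}{-67}\right)\right) 31 = \left(-13 + \left(\frac{53}{-20} + \frac{49}{-67}\right)\right) 31 = \left(-13 + \left(53 \left(- \frac{1}{20}\right) + 49 \left(- \frac{1}{67}\right)\right)\right) 31 = \left(-13 - \frac{4531}{1340}\right) 31 = \left(- \frac{21951}{1340}\right) 31 = - \frac{680481}{1340}$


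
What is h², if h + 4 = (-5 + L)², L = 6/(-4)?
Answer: 23409/16 ≈ 1463.1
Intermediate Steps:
L = -3/2 (L = 6*(-¼) = -3/2 ≈ -1.5000)
h = 153/4 (h = -4 + (-5 - 3/2)² = -4 + (-13/2)² = -4 + 169/4 = 153/4 ≈ 38.250)
h² = (153/4)² = 23409/16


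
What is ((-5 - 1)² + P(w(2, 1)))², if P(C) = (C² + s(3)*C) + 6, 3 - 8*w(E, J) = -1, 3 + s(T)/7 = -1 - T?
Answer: 5041/16 ≈ 315.06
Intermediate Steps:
s(T) = -28 - 7*T (s(T) = -21 + 7*(-1 - T) = -21 + (-7 - 7*T) = -28 - 7*T)
w(E, J) = ½ (w(E, J) = 3/8 - ⅛*(-1) = 3/8 + ⅛ = ½)
P(C) = 6 + C² - 49*C (P(C) = (C² + (-28 - 7*3)*C) + 6 = (C² + (-28 - 21)*C) + 6 = (C² - 49*C) + 6 = 6 + C² - 49*C)
((-5 - 1)² + P(w(2, 1)))² = ((-5 - 1)² + (6 + (½)² - 49*½))² = ((-6)² + (6 + ¼ - 49/2))² = (36 - 73/4)² = (71/4)² = 5041/16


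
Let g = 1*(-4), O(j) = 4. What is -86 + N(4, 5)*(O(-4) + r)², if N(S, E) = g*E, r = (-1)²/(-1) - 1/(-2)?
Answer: -331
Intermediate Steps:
g = -4
r = -½ (r = 1*(-1) - 1*(-½) = -1 + ½ = -½ ≈ -0.50000)
N(S, E) = -4*E
-86 + N(4, 5)*(O(-4) + r)² = -86 + (-4*5)*(4 - ½)² = -86 - 20*(7/2)² = -86 - 20*49/4 = -86 - 245 = -331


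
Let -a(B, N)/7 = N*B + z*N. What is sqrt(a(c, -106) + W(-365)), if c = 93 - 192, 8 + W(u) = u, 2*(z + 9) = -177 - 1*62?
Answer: I*sqrt(169178) ≈ 411.31*I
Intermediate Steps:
z = -257/2 (z = -9 + (-177 - 1*62)/2 = -9 + (-177 - 62)/2 = -9 + (1/2)*(-239) = -9 - 239/2 = -257/2 ≈ -128.50)
W(u) = -8 + u
c = -99
a(B, N) = 1799*N/2 - 7*B*N (a(B, N) = -7*(N*B - 257*N/2) = -7*(B*N - 257*N/2) = -7*(-257*N/2 + B*N) = 1799*N/2 - 7*B*N)
sqrt(a(c, -106) + W(-365)) = sqrt((7/2)*(-106)*(257 - 2*(-99)) + (-8 - 365)) = sqrt((7/2)*(-106)*(257 + 198) - 373) = sqrt((7/2)*(-106)*455 - 373) = sqrt(-168805 - 373) = sqrt(-169178) = I*sqrt(169178)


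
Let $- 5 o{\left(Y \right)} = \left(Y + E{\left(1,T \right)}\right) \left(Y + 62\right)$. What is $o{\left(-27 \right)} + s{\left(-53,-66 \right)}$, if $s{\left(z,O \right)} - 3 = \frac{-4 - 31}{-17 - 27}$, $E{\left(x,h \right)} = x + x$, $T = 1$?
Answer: $\frac{7867}{44} \approx 178.8$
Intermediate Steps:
$E{\left(x,h \right)} = 2 x$
$s{\left(z,O \right)} = \frac{167}{44}$ ($s{\left(z,O \right)} = 3 + \frac{-4 - 31}{-17 - 27} = 3 - \frac{35}{-44} = 3 - - \frac{35}{44} = 3 + \frac{35}{44} = \frac{167}{44}$)
$o{\left(Y \right)} = - \frac{\left(2 + Y\right) \left(62 + Y\right)}{5}$ ($o{\left(Y \right)} = - \frac{\left(Y + 2 \cdot 1\right) \left(Y + 62\right)}{5} = - \frac{\left(Y + 2\right) \left(62 + Y\right)}{5} = - \frac{\left(2 + Y\right) \left(62 + Y\right)}{5}$)
$o{\left(-27 \right)} + s{\left(-53,-66 \right)} = \left(- \frac{124}{5} - - \frac{1728}{5} - \frac{\left(-27\right)^{2}}{5}\right) + \frac{167}{44} = \left(- \frac{124}{5} + \frac{1728}{5} - \frac{729}{5}\right) + \frac{167}{44} = 175 + \frac{167}{44} = \frac{7867}{44}$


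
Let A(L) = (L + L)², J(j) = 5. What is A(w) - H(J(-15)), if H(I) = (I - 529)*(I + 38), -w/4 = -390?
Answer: 9756932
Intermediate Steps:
w = 1560 (w = -4*(-390) = 1560)
H(I) = (-529 + I)*(38 + I)
A(L) = 4*L² (A(L) = (2*L)² = 4*L²)
A(w) - H(J(-15)) = 4*1560² - (-20102 + 5² - 491*5) = 4*2433600 - (-20102 + 25 - 2455) = 9734400 - 1*(-22532) = 9734400 + 22532 = 9756932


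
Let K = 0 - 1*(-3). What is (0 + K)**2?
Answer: 9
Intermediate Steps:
K = 3 (K = 0 + 3 = 3)
(0 + K)**2 = (0 + 3)**2 = 3**2 = 9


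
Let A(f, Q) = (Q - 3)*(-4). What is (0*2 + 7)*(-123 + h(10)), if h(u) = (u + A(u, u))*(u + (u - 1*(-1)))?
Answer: -3507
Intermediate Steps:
A(f, Q) = 12 - 4*Q (A(f, Q) = (-3 + Q)*(-4) = 12 - 4*Q)
h(u) = (1 + 2*u)*(12 - 3*u) (h(u) = (u + (12 - 4*u))*(u + (u - 1*(-1))) = (12 - 3*u)*(u + (u + 1)) = (12 - 3*u)*(u + (1 + u)) = (12 - 3*u)*(1 + 2*u) = (1 + 2*u)*(12 - 3*u))
(0*2 + 7)*(-123 + h(10)) = (0*2 + 7)*(-123 + (12 - 6*10² + 21*10)) = (0 + 7)*(-123 + (12 - 6*100 + 210)) = 7*(-123 + (12 - 600 + 210)) = 7*(-123 - 378) = 7*(-501) = -3507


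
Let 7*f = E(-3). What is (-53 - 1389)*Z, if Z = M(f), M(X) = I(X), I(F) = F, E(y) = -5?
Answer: 1030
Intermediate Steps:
f = -5/7 (f = (⅐)*(-5) = -5/7 ≈ -0.71429)
M(X) = X
Z = -5/7 ≈ -0.71429
(-53 - 1389)*Z = (-53 - 1389)*(-5/7) = -1442*(-5/7) = 1030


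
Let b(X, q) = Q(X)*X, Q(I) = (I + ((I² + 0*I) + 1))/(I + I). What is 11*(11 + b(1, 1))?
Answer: 275/2 ≈ 137.50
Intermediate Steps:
Q(I) = (1 + I + I²)/(2*I) (Q(I) = (I + ((I² + 0) + 1))/((2*I)) = (I + (I² + 1))*(1/(2*I)) = (I + (1 + I²))*(1/(2*I)) = (1 + I + I²)*(1/(2*I)) = (1 + I + I²)/(2*I))
b(X, q) = ½ + X*(1 + X)/2 (b(X, q) = ((1 + X*(1 + X))/(2*X))*X = ½ + X*(1 + X)/2)
11*(11 + b(1, 1)) = 11*(11 + (½ + (½)*1*(1 + 1))) = 11*(11 + (½ + (½)*1*2)) = 11*(11 + (½ + 1)) = 11*(11 + 3/2) = 11*(25/2) = 275/2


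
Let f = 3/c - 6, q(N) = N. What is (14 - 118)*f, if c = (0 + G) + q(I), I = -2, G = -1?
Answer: 728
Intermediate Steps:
c = -3 (c = (0 - 1) - 2 = -1 - 2 = -3)
f = -7 (f = 3/(-3) - 6 = 3*(-1/3) - 6 = -1 - 6 = -7)
(14 - 118)*f = (14 - 118)*(-7) = -104*(-7) = 728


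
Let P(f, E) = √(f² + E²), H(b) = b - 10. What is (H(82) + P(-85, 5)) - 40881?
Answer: -40809 + 5*√290 ≈ -40724.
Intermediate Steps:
H(b) = -10 + b
P(f, E) = √(E² + f²)
(H(82) + P(-85, 5)) - 40881 = ((-10 + 82) + √(5² + (-85)²)) - 40881 = (72 + √(25 + 7225)) - 40881 = (72 + √7250) - 40881 = (72 + 5*√290) - 40881 = -40809 + 5*√290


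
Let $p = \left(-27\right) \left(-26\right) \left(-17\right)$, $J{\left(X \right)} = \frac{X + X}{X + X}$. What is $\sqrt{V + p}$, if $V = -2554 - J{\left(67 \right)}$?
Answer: $i \sqrt{14489} \approx 120.37 i$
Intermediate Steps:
$J{\left(X \right)} = 1$ ($J{\left(X \right)} = \frac{2 X}{2 X} = 2 X \frac{1}{2 X} = 1$)
$p = -11934$ ($p = 702 \left(-17\right) = -11934$)
$V = -2555$ ($V = -2554 - 1 = -2555$)
$\sqrt{V + p} = \sqrt{-2555 - 11934} = \sqrt{-14489} = i \sqrt{14489}$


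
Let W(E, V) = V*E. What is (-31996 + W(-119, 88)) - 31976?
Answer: -74444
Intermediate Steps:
W(E, V) = E*V
(-31996 + W(-119, 88)) - 31976 = (-31996 - 119*88) - 31976 = (-31996 - 10472) - 31976 = -42468 - 31976 = -74444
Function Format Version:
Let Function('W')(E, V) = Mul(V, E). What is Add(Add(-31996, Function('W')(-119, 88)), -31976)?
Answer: -74444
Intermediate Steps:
Function('W')(E, V) = Mul(E, V)
Add(Add(-31996, Function('W')(-119, 88)), -31976) = Add(Add(-31996, Mul(-119, 88)), -31976) = Add(Add(-31996, -10472), -31976) = Add(-42468, -31976) = -74444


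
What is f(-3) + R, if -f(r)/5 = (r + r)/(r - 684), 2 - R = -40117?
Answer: 9187241/229 ≈ 40119.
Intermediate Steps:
R = 40119 (R = 2 - 1*(-40117) = 2 + 40117 = 40119)
f(r) = -10*r/(-684 + r) (f(r) = -5*(r + r)/(r - 684) = -5*2*r/(-684 + r) = -10*r/(-684 + r))
f(-3) + R = -10*(-3)/(-684 - 3) + 40119 = -10*(-3)/(-687) + 40119 = -10*(-3)*(-1/687) + 40119 = -10/229 + 40119 = 9187241/229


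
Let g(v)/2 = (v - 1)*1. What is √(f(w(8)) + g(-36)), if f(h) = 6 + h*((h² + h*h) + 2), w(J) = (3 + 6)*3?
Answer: 2*√9838 ≈ 198.37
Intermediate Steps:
w(J) = 27 (w(J) = 9*3 = 27)
g(v) = -2 + 2*v (g(v) = 2*((v - 1)*1) = 2*((-1 + v)*1) = 2*(-1 + v) = -2 + 2*v)
f(h) = 6 + h*(2 + 2*h²) (f(h) = 6 + h*((h² + h²) + 2) = 6 + h*(2*h² + 2) = 6 + h*(2 + 2*h²))
√(f(w(8)) + g(-36)) = √((6 + 2*27 + 2*27³) + (-2 + 2*(-36))) = √((6 + 54 + 2*19683) + (-2 - 72)) = √((6 + 54 + 39366) - 74) = √(39426 - 74) = √39352 = 2*√9838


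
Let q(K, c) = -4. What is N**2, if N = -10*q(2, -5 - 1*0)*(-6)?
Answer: 57600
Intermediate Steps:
N = -240 (N = -10*(-4)*(-6) = 40*(-6) = -240)
N**2 = (-240)**2 = 57600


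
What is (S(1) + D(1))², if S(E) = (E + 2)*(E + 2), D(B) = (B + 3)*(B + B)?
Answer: 289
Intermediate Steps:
D(B) = 2*B*(3 + B) (D(B) = (3 + B)*(2*B) = 2*B*(3 + B))
S(E) = (2 + E)² (S(E) = (2 + E)*(2 + E) = (2 + E)²)
(S(1) + D(1))² = ((2 + 1)² + 2*1*(3 + 1))² = (3² + 2*1*4)² = (9 + 8)² = 17² = 289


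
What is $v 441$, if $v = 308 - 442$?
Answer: $-59094$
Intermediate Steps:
$v = -134$ ($v = 308 - 442 = -134$)
$v 441 = \left(-134\right) 441 = -59094$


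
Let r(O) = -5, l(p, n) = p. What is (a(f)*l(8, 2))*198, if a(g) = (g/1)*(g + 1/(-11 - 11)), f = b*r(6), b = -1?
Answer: 39240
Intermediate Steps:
f = 5 (f = -1*(-5) = 5)
a(g) = g*(-1/22 + g) (a(g) = (g*1)*(g + 1/(-22)) = g*(g - 1/22) = g*(-1/22 + g))
(a(f)*l(8, 2))*198 = ((5*(-1/22 + 5))*8)*198 = ((5*(109/22))*8)*198 = ((545/22)*8)*198 = (2180/11)*198 = 39240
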